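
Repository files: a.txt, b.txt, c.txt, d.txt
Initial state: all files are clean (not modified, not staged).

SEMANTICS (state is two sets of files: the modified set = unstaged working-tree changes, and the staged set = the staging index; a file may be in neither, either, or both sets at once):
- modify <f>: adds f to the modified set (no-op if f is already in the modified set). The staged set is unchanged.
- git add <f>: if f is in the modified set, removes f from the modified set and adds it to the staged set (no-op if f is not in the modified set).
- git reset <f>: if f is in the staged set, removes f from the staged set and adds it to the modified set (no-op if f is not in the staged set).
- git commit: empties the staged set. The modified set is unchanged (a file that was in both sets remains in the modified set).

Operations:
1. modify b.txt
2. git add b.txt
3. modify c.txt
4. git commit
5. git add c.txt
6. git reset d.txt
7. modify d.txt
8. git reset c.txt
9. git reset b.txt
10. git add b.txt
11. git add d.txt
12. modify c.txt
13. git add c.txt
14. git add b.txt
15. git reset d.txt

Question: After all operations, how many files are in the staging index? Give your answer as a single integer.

After op 1 (modify b.txt): modified={b.txt} staged={none}
After op 2 (git add b.txt): modified={none} staged={b.txt}
After op 3 (modify c.txt): modified={c.txt} staged={b.txt}
After op 4 (git commit): modified={c.txt} staged={none}
After op 5 (git add c.txt): modified={none} staged={c.txt}
After op 6 (git reset d.txt): modified={none} staged={c.txt}
After op 7 (modify d.txt): modified={d.txt} staged={c.txt}
After op 8 (git reset c.txt): modified={c.txt, d.txt} staged={none}
After op 9 (git reset b.txt): modified={c.txt, d.txt} staged={none}
After op 10 (git add b.txt): modified={c.txt, d.txt} staged={none}
After op 11 (git add d.txt): modified={c.txt} staged={d.txt}
After op 12 (modify c.txt): modified={c.txt} staged={d.txt}
After op 13 (git add c.txt): modified={none} staged={c.txt, d.txt}
After op 14 (git add b.txt): modified={none} staged={c.txt, d.txt}
After op 15 (git reset d.txt): modified={d.txt} staged={c.txt}
Final staged set: {c.txt} -> count=1

Answer: 1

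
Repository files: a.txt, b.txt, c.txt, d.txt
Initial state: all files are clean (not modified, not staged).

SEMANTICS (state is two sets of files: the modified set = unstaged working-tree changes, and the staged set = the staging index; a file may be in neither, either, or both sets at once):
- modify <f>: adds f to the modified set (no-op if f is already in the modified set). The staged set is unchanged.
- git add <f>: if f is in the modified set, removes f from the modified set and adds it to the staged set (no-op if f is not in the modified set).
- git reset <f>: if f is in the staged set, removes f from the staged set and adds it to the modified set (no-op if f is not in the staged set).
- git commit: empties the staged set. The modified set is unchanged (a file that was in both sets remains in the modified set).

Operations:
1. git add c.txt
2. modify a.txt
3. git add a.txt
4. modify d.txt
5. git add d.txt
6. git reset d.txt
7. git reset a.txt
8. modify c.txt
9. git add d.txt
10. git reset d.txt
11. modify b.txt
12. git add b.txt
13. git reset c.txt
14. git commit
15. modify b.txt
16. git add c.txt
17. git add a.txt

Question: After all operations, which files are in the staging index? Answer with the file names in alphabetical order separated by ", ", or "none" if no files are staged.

Answer: a.txt, c.txt

Derivation:
After op 1 (git add c.txt): modified={none} staged={none}
After op 2 (modify a.txt): modified={a.txt} staged={none}
After op 3 (git add a.txt): modified={none} staged={a.txt}
After op 4 (modify d.txt): modified={d.txt} staged={a.txt}
After op 5 (git add d.txt): modified={none} staged={a.txt, d.txt}
After op 6 (git reset d.txt): modified={d.txt} staged={a.txt}
After op 7 (git reset a.txt): modified={a.txt, d.txt} staged={none}
After op 8 (modify c.txt): modified={a.txt, c.txt, d.txt} staged={none}
After op 9 (git add d.txt): modified={a.txt, c.txt} staged={d.txt}
After op 10 (git reset d.txt): modified={a.txt, c.txt, d.txt} staged={none}
After op 11 (modify b.txt): modified={a.txt, b.txt, c.txt, d.txt} staged={none}
After op 12 (git add b.txt): modified={a.txt, c.txt, d.txt} staged={b.txt}
After op 13 (git reset c.txt): modified={a.txt, c.txt, d.txt} staged={b.txt}
After op 14 (git commit): modified={a.txt, c.txt, d.txt} staged={none}
After op 15 (modify b.txt): modified={a.txt, b.txt, c.txt, d.txt} staged={none}
After op 16 (git add c.txt): modified={a.txt, b.txt, d.txt} staged={c.txt}
After op 17 (git add a.txt): modified={b.txt, d.txt} staged={a.txt, c.txt}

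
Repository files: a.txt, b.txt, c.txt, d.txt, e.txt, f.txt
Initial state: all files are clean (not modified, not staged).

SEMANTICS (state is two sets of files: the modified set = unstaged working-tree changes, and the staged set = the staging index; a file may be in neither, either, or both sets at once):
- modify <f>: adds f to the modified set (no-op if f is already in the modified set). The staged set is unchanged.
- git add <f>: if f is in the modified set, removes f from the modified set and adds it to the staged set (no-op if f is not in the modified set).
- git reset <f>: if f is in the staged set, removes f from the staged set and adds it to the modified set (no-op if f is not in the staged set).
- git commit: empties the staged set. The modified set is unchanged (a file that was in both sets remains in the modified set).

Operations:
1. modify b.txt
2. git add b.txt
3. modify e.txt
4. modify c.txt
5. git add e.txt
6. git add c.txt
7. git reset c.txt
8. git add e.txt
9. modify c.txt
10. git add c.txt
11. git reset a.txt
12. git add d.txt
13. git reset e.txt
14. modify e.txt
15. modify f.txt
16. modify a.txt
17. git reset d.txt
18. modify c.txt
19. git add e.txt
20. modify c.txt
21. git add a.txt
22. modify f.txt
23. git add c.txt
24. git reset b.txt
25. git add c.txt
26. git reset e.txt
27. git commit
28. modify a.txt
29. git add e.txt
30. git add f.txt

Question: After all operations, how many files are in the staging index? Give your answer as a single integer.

After op 1 (modify b.txt): modified={b.txt} staged={none}
After op 2 (git add b.txt): modified={none} staged={b.txt}
After op 3 (modify e.txt): modified={e.txt} staged={b.txt}
After op 4 (modify c.txt): modified={c.txt, e.txt} staged={b.txt}
After op 5 (git add e.txt): modified={c.txt} staged={b.txt, e.txt}
After op 6 (git add c.txt): modified={none} staged={b.txt, c.txt, e.txt}
After op 7 (git reset c.txt): modified={c.txt} staged={b.txt, e.txt}
After op 8 (git add e.txt): modified={c.txt} staged={b.txt, e.txt}
After op 9 (modify c.txt): modified={c.txt} staged={b.txt, e.txt}
After op 10 (git add c.txt): modified={none} staged={b.txt, c.txt, e.txt}
After op 11 (git reset a.txt): modified={none} staged={b.txt, c.txt, e.txt}
After op 12 (git add d.txt): modified={none} staged={b.txt, c.txt, e.txt}
After op 13 (git reset e.txt): modified={e.txt} staged={b.txt, c.txt}
After op 14 (modify e.txt): modified={e.txt} staged={b.txt, c.txt}
After op 15 (modify f.txt): modified={e.txt, f.txt} staged={b.txt, c.txt}
After op 16 (modify a.txt): modified={a.txt, e.txt, f.txt} staged={b.txt, c.txt}
After op 17 (git reset d.txt): modified={a.txt, e.txt, f.txt} staged={b.txt, c.txt}
After op 18 (modify c.txt): modified={a.txt, c.txt, e.txt, f.txt} staged={b.txt, c.txt}
After op 19 (git add e.txt): modified={a.txt, c.txt, f.txt} staged={b.txt, c.txt, e.txt}
After op 20 (modify c.txt): modified={a.txt, c.txt, f.txt} staged={b.txt, c.txt, e.txt}
After op 21 (git add a.txt): modified={c.txt, f.txt} staged={a.txt, b.txt, c.txt, e.txt}
After op 22 (modify f.txt): modified={c.txt, f.txt} staged={a.txt, b.txt, c.txt, e.txt}
After op 23 (git add c.txt): modified={f.txt} staged={a.txt, b.txt, c.txt, e.txt}
After op 24 (git reset b.txt): modified={b.txt, f.txt} staged={a.txt, c.txt, e.txt}
After op 25 (git add c.txt): modified={b.txt, f.txt} staged={a.txt, c.txt, e.txt}
After op 26 (git reset e.txt): modified={b.txt, e.txt, f.txt} staged={a.txt, c.txt}
After op 27 (git commit): modified={b.txt, e.txt, f.txt} staged={none}
After op 28 (modify a.txt): modified={a.txt, b.txt, e.txt, f.txt} staged={none}
After op 29 (git add e.txt): modified={a.txt, b.txt, f.txt} staged={e.txt}
After op 30 (git add f.txt): modified={a.txt, b.txt} staged={e.txt, f.txt}
Final staged set: {e.txt, f.txt} -> count=2

Answer: 2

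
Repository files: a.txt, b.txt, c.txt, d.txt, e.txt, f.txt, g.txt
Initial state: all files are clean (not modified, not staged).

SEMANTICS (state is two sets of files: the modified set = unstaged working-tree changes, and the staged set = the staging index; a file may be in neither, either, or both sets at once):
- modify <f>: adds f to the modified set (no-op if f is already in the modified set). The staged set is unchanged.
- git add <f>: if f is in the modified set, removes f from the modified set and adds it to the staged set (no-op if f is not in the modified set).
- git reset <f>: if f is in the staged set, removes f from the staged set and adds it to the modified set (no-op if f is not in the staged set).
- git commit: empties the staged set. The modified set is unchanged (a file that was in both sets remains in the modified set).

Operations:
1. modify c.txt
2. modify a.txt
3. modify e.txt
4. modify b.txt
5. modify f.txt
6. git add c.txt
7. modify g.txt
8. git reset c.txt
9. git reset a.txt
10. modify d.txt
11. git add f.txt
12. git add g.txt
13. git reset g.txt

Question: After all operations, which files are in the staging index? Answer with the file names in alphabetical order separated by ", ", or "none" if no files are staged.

After op 1 (modify c.txt): modified={c.txt} staged={none}
After op 2 (modify a.txt): modified={a.txt, c.txt} staged={none}
After op 3 (modify e.txt): modified={a.txt, c.txt, e.txt} staged={none}
After op 4 (modify b.txt): modified={a.txt, b.txt, c.txt, e.txt} staged={none}
After op 5 (modify f.txt): modified={a.txt, b.txt, c.txt, e.txt, f.txt} staged={none}
After op 6 (git add c.txt): modified={a.txt, b.txt, e.txt, f.txt} staged={c.txt}
After op 7 (modify g.txt): modified={a.txt, b.txt, e.txt, f.txt, g.txt} staged={c.txt}
After op 8 (git reset c.txt): modified={a.txt, b.txt, c.txt, e.txt, f.txt, g.txt} staged={none}
After op 9 (git reset a.txt): modified={a.txt, b.txt, c.txt, e.txt, f.txt, g.txt} staged={none}
After op 10 (modify d.txt): modified={a.txt, b.txt, c.txt, d.txt, e.txt, f.txt, g.txt} staged={none}
After op 11 (git add f.txt): modified={a.txt, b.txt, c.txt, d.txt, e.txt, g.txt} staged={f.txt}
After op 12 (git add g.txt): modified={a.txt, b.txt, c.txt, d.txt, e.txt} staged={f.txt, g.txt}
After op 13 (git reset g.txt): modified={a.txt, b.txt, c.txt, d.txt, e.txt, g.txt} staged={f.txt}

Answer: f.txt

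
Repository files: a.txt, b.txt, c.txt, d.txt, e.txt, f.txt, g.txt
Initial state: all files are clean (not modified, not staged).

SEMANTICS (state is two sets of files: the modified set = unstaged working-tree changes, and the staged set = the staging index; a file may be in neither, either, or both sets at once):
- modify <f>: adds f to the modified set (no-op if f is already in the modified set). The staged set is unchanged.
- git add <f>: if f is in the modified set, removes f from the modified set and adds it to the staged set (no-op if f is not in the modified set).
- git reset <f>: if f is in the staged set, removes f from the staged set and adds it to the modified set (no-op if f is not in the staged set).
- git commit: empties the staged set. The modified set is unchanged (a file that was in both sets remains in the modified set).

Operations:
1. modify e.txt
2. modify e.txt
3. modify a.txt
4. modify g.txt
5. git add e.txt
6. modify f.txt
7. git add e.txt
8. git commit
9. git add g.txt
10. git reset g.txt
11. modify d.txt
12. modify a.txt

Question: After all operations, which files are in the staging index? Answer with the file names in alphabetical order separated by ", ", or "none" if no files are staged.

After op 1 (modify e.txt): modified={e.txt} staged={none}
After op 2 (modify e.txt): modified={e.txt} staged={none}
After op 3 (modify a.txt): modified={a.txt, e.txt} staged={none}
After op 4 (modify g.txt): modified={a.txt, e.txt, g.txt} staged={none}
After op 5 (git add e.txt): modified={a.txt, g.txt} staged={e.txt}
After op 6 (modify f.txt): modified={a.txt, f.txt, g.txt} staged={e.txt}
After op 7 (git add e.txt): modified={a.txt, f.txt, g.txt} staged={e.txt}
After op 8 (git commit): modified={a.txt, f.txt, g.txt} staged={none}
After op 9 (git add g.txt): modified={a.txt, f.txt} staged={g.txt}
After op 10 (git reset g.txt): modified={a.txt, f.txt, g.txt} staged={none}
After op 11 (modify d.txt): modified={a.txt, d.txt, f.txt, g.txt} staged={none}
After op 12 (modify a.txt): modified={a.txt, d.txt, f.txt, g.txt} staged={none}

Answer: none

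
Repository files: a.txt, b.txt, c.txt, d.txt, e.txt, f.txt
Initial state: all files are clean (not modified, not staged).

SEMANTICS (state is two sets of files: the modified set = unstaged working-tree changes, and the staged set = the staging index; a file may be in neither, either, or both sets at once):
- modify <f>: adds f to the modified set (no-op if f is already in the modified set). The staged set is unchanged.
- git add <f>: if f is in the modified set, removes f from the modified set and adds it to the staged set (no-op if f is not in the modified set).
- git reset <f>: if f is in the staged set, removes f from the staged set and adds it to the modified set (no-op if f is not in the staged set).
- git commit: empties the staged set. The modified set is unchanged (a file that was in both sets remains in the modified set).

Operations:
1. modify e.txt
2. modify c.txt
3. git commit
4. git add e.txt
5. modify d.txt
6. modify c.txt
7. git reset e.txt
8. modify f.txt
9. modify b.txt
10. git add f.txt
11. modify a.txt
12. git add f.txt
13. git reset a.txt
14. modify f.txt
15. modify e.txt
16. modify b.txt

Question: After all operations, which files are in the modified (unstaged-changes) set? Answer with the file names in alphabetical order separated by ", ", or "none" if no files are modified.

After op 1 (modify e.txt): modified={e.txt} staged={none}
After op 2 (modify c.txt): modified={c.txt, e.txt} staged={none}
After op 3 (git commit): modified={c.txt, e.txt} staged={none}
After op 4 (git add e.txt): modified={c.txt} staged={e.txt}
After op 5 (modify d.txt): modified={c.txt, d.txt} staged={e.txt}
After op 6 (modify c.txt): modified={c.txt, d.txt} staged={e.txt}
After op 7 (git reset e.txt): modified={c.txt, d.txt, e.txt} staged={none}
After op 8 (modify f.txt): modified={c.txt, d.txt, e.txt, f.txt} staged={none}
After op 9 (modify b.txt): modified={b.txt, c.txt, d.txt, e.txt, f.txt} staged={none}
After op 10 (git add f.txt): modified={b.txt, c.txt, d.txt, e.txt} staged={f.txt}
After op 11 (modify a.txt): modified={a.txt, b.txt, c.txt, d.txt, e.txt} staged={f.txt}
After op 12 (git add f.txt): modified={a.txt, b.txt, c.txt, d.txt, e.txt} staged={f.txt}
After op 13 (git reset a.txt): modified={a.txt, b.txt, c.txt, d.txt, e.txt} staged={f.txt}
After op 14 (modify f.txt): modified={a.txt, b.txt, c.txt, d.txt, e.txt, f.txt} staged={f.txt}
After op 15 (modify e.txt): modified={a.txt, b.txt, c.txt, d.txt, e.txt, f.txt} staged={f.txt}
After op 16 (modify b.txt): modified={a.txt, b.txt, c.txt, d.txt, e.txt, f.txt} staged={f.txt}

Answer: a.txt, b.txt, c.txt, d.txt, e.txt, f.txt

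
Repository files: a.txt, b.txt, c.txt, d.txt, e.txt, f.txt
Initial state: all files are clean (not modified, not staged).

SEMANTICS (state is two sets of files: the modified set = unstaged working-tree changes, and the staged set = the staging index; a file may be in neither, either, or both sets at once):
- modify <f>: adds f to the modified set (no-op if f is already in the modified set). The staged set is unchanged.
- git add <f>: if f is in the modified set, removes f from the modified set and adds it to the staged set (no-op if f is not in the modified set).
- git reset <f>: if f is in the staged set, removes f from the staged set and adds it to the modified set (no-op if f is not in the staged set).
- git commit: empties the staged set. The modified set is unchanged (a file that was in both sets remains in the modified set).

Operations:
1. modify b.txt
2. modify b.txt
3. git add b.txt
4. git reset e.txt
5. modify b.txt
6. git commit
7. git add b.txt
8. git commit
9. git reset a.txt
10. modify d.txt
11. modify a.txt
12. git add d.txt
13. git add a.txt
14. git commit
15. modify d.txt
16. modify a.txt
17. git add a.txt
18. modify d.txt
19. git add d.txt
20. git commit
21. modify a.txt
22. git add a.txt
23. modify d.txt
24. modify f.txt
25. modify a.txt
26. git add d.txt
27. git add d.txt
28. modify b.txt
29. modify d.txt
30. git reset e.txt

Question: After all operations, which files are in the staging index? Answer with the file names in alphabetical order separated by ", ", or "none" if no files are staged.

Answer: a.txt, d.txt

Derivation:
After op 1 (modify b.txt): modified={b.txt} staged={none}
After op 2 (modify b.txt): modified={b.txt} staged={none}
After op 3 (git add b.txt): modified={none} staged={b.txt}
After op 4 (git reset e.txt): modified={none} staged={b.txt}
After op 5 (modify b.txt): modified={b.txt} staged={b.txt}
After op 6 (git commit): modified={b.txt} staged={none}
After op 7 (git add b.txt): modified={none} staged={b.txt}
After op 8 (git commit): modified={none} staged={none}
After op 9 (git reset a.txt): modified={none} staged={none}
After op 10 (modify d.txt): modified={d.txt} staged={none}
After op 11 (modify a.txt): modified={a.txt, d.txt} staged={none}
After op 12 (git add d.txt): modified={a.txt} staged={d.txt}
After op 13 (git add a.txt): modified={none} staged={a.txt, d.txt}
After op 14 (git commit): modified={none} staged={none}
After op 15 (modify d.txt): modified={d.txt} staged={none}
After op 16 (modify a.txt): modified={a.txt, d.txt} staged={none}
After op 17 (git add a.txt): modified={d.txt} staged={a.txt}
After op 18 (modify d.txt): modified={d.txt} staged={a.txt}
After op 19 (git add d.txt): modified={none} staged={a.txt, d.txt}
After op 20 (git commit): modified={none} staged={none}
After op 21 (modify a.txt): modified={a.txt} staged={none}
After op 22 (git add a.txt): modified={none} staged={a.txt}
After op 23 (modify d.txt): modified={d.txt} staged={a.txt}
After op 24 (modify f.txt): modified={d.txt, f.txt} staged={a.txt}
After op 25 (modify a.txt): modified={a.txt, d.txt, f.txt} staged={a.txt}
After op 26 (git add d.txt): modified={a.txt, f.txt} staged={a.txt, d.txt}
After op 27 (git add d.txt): modified={a.txt, f.txt} staged={a.txt, d.txt}
After op 28 (modify b.txt): modified={a.txt, b.txt, f.txt} staged={a.txt, d.txt}
After op 29 (modify d.txt): modified={a.txt, b.txt, d.txt, f.txt} staged={a.txt, d.txt}
After op 30 (git reset e.txt): modified={a.txt, b.txt, d.txt, f.txt} staged={a.txt, d.txt}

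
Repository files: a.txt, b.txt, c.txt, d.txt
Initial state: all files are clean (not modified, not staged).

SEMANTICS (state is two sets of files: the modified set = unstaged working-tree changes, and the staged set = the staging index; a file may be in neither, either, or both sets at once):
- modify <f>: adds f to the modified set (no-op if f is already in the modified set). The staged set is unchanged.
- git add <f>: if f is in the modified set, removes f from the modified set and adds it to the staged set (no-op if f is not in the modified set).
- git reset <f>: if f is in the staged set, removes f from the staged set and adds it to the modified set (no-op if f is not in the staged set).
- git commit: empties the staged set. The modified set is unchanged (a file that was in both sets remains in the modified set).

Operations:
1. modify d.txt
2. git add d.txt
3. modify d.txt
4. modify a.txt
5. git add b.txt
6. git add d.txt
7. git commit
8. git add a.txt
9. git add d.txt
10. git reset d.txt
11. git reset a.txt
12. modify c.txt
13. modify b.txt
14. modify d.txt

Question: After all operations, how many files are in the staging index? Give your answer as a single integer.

After op 1 (modify d.txt): modified={d.txt} staged={none}
After op 2 (git add d.txt): modified={none} staged={d.txt}
After op 3 (modify d.txt): modified={d.txt} staged={d.txt}
After op 4 (modify a.txt): modified={a.txt, d.txt} staged={d.txt}
After op 5 (git add b.txt): modified={a.txt, d.txt} staged={d.txt}
After op 6 (git add d.txt): modified={a.txt} staged={d.txt}
After op 7 (git commit): modified={a.txt} staged={none}
After op 8 (git add a.txt): modified={none} staged={a.txt}
After op 9 (git add d.txt): modified={none} staged={a.txt}
After op 10 (git reset d.txt): modified={none} staged={a.txt}
After op 11 (git reset a.txt): modified={a.txt} staged={none}
After op 12 (modify c.txt): modified={a.txt, c.txt} staged={none}
After op 13 (modify b.txt): modified={a.txt, b.txt, c.txt} staged={none}
After op 14 (modify d.txt): modified={a.txt, b.txt, c.txt, d.txt} staged={none}
Final staged set: {none} -> count=0

Answer: 0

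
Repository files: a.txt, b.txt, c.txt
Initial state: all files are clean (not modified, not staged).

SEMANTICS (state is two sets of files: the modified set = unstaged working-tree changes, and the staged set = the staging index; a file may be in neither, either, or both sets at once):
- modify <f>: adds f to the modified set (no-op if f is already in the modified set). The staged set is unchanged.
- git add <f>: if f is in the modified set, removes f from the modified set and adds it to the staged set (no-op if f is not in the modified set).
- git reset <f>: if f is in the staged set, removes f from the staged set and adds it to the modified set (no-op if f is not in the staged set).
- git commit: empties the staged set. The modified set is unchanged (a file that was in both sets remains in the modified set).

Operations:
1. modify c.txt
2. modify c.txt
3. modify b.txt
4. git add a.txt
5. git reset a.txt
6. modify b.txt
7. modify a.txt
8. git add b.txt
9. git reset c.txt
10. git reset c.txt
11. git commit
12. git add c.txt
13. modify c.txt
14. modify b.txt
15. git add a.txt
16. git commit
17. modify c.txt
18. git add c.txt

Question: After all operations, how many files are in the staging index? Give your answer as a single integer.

After op 1 (modify c.txt): modified={c.txt} staged={none}
After op 2 (modify c.txt): modified={c.txt} staged={none}
After op 3 (modify b.txt): modified={b.txt, c.txt} staged={none}
After op 4 (git add a.txt): modified={b.txt, c.txt} staged={none}
After op 5 (git reset a.txt): modified={b.txt, c.txt} staged={none}
After op 6 (modify b.txt): modified={b.txt, c.txt} staged={none}
After op 7 (modify a.txt): modified={a.txt, b.txt, c.txt} staged={none}
After op 8 (git add b.txt): modified={a.txt, c.txt} staged={b.txt}
After op 9 (git reset c.txt): modified={a.txt, c.txt} staged={b.txt}
After op 10 (git reset c.txt): modified={a.txt, c.txt} staged={b.txt}
After op 11 (git commit): modified={a.txt, c.txt} staged={none}
After op 12 (git add c.txt): modified={a.txt} staged={c.txt}
After op 13 (modify c.txt): modified={a.txt, c.txt} staged={c.txt}
After op 14 (modify b.txt): modified={a.txt, b.txt, c.txt} staged={c.txt}
After op 15 (git add a.txt): modified={b.txt, c.txt} staged={a.txt, c.txt}
After op 16 (git commit): modified={b.txt, c.txt} staged={none}
After op 17 (modify c.txt): modified={b.txt, c.txt} staged={none}
After op 18 (git add c.txt): modified={b.txt} staged={c.txt}
Final staged set: {c.txt} -> count=1

Answer: 1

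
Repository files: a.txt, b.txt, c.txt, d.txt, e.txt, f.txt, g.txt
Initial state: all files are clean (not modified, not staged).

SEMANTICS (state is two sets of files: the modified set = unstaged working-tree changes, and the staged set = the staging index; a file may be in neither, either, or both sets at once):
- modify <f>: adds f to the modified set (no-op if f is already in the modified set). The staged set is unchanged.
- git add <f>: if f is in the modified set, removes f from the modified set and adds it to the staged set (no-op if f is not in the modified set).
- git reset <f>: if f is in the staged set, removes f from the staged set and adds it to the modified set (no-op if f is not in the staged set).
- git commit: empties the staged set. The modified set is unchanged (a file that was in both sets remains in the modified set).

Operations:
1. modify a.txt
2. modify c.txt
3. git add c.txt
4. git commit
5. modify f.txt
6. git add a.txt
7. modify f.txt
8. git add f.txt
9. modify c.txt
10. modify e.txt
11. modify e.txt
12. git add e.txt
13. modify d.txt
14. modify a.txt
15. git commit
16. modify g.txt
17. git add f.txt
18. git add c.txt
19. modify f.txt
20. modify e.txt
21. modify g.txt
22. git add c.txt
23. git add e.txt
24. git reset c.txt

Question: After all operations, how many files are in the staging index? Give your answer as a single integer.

After op 1 (modify a.txt): modified={a.txt} staged={none}
After op 2 (modify c.txt): modified={a.txt, c.txt} staged={none}
After op 3 (git add c.txt): modified={a.txt} staged={c.txt}
After op 4 (git commit): modified={a.txt} staged={none}
After op 5 (modify f.txt): modified={a.txt, f.txt} staged={none}
After op 6 (git add a.txt): modified={f.txt} staged={a.txt}
After op 7 (modify f.txt): modified={f.txt} staged={a.txt}
After op 8 (git add f.txt): modified={none} staged={a.txt, f.txt}
After op 9 (modify c.txt): modified={c.txt} staged={a.txt, f.txt}
After op 10 (modify e.txt): modified={c.txt, e.txt} staged={a.txt, f.txt}
After op 11 (modify e.txt): modified={c.txt, e.txt} staged={a.txt, f.txt}
After op 12 (git add e.txt): modified={c.txt} staged={a.txt, e.txt, f.txt}
After op 13 (modify d.txt): modified={c.txt, d.txt} staged={a.txt, e.txt, f.txt}
After op 14 (modify a.txt): modified={a.txt, c.txt, d.txt} staged={a.txt, e.txt, f.txt}
After op 15 (git commit): modified={a.txt, c.txt, d.txt} staged={none}
After op 16 (modify g.txt): modified={a.txt, c.txt, d.txt, g.txt} staged={none}
After op 17 (git add f.txt): modified={a.txt, c.txt, d.txt, g.txt} staged={none}
After op 18 (git add c.txt): modified={a.txt, d.txt, g.txt} staged={c.txt}
After op 19 (modify f.txt): modified={a.txt, d.txt, f.txt, g.txt} staged={c.txt}
After op 20 (modify e.txt): modified={a.txt, d.txt, e.txt, f.txt, g.txt} staged={c.txt}
After op 21 (modify g.txt): modified={a.txt, d.txt, e.txt, f.txt, g.txt} staged={c.txt}
After op 22 (git add c.txt): modified={a.txt, d.txt, e.txt, f.txt, g.txt} staged={c.txt}
After op 23 (git add e.txt): modified={a.txt, d.txt, f.txt, g.txt} staged={c.txt, e.txt}
After op 24 (git reset c.txt): modified={a.txt, c.txt, d.txt, f.txt, g.txt} staged={e.txt}
Final staged set: {e.txt} -> count=1

Answer: 1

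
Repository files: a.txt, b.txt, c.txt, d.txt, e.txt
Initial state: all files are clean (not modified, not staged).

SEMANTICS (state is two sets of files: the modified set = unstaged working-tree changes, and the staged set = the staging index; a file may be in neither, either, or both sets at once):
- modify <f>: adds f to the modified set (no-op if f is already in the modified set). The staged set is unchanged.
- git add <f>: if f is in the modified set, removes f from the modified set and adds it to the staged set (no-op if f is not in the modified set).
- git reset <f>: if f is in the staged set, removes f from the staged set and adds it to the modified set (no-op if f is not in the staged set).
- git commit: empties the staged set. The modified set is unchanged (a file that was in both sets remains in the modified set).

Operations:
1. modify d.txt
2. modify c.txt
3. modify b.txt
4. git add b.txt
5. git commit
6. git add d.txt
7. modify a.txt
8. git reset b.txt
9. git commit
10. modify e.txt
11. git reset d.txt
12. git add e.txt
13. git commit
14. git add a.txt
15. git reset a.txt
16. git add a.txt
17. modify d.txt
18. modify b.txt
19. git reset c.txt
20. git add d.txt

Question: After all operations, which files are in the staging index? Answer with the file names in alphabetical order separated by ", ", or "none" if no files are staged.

Answer: a.txt, d.txt

Derivation:
After op 1 (modify d.txt): modified={d.txt} staged={none}
After op 2 (modify c.txt): modified={c.txt, d.txt} staged={none}
After op 3 (modify b.txt): modified={b.txt, c.txt, d.txt} staged={none}
After op 4 (git add b.txt): modified={c.txt, d.txt} staged={b.txt}
After op 5 (git commit): modified={c.txt, d.txt} staged={none}
After op 6 (git add d.txt): modified={c.txt} staged={d.txt}
After op 7 (modify a.txt): modified={a.txt, c.txt} staged={d.txt}
After op 8 (git reset b.txt): modified={a.txt, c.txt} staged={d.txt}
After op 9 (git commit): modified={a.txt, c.txt} staged={none}
After op 10 (modify e.txt): modified={a.txt, c.txt, e.txt} staged={none}
After op 11 (git reset d.txt): modified={a.txt, c.txt, e.txt} staged={none}
After op 12 (git add e.txt): modified={a.txt, c.txt} staged={e.txt}
After op 13 (git commit): modified={a.txt, c.txt} staged={none}
After op 14 (git add a.txt): modified={c.txt} staged={a.txt}
After op 15 (git reset a.txt): modified={a.txt, c.txt} staged={none}
After op 16 (git add a.txt): modified={c.txt} staged={a.txt}
After op 17 (modify d.txt): modified={c.txt, d.txt} staged={a.txt}
After op 18 (modify b.txt): modified={b.txt, c.txt, d.txt} staged={a.txt}
After op 19 (git reset c.txt): modified={b.txt, c.txt, d.txt} staged={a.txt}
After op 20 (git add d.txt): modified={b.txt, c.txt} staged={a.txt, d.txt}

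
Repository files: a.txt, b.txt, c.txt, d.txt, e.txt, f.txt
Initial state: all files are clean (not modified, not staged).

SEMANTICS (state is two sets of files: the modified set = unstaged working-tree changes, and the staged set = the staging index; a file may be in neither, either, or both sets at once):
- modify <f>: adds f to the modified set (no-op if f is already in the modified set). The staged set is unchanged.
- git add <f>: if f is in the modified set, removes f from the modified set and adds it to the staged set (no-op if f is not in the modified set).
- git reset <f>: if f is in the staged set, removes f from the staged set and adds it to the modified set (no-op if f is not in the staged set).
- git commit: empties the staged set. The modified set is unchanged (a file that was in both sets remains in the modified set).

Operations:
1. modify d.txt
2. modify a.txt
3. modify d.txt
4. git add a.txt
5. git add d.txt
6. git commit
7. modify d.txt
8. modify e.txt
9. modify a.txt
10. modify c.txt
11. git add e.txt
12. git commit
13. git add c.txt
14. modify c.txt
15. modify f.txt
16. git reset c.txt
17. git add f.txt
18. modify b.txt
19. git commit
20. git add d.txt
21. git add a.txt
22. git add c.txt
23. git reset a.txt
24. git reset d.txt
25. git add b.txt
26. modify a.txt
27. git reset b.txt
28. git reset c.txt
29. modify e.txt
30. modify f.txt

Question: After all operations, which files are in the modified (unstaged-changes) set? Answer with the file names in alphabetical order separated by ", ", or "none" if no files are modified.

After op 1 (modify d.txt): modified={d.txt} staged={none}
After op 2 (modify a.txt): modified={a.txt, d.txt} staged={none}
After op 3 (modify d.txt): modified={a.txt, d.txt} staged={none}
After op 4 (git add a.txt): modified={d.txt} staged={a.txt}
After op 5 (git add d.txt): modified={none} staged={a.txt, d.txt}
After op 6 (git commit): modified={none} staged={none}
After op 7 (modify d.txt): modified={d.txt} staged={none}
After op 8 (modify e.txt): modified={d.txt, e.txt} staged={none}
After op 9 (modify a.txt): modified={a.txt, d.txt, e.txt} staged={none}
After op 10 (modify c.txt): modified={a.txt, c.txt, d.txt, e.txt} staged={none}
After op 11 (git add e.txt): modified={a.txt, c.txt, d.txt} staged={e.txt}
After op 12 (git commit): modified={a.txt, c.txt, d.txt} staged={none}
After op 13 (git add c.txt): modified={a.txt, d.txt} staged={c.txt}
After op 14 (modify c.txt): modified={a.txt, c.txt, d.txt} staged={c.txt}
After op 15 (modify f.txt): modified={a.txt, c.txt, d.txt, f.txt} staged={c.txt}
After op 16 (git reset c.txt): modified={a.txt, c.txt, d.txt, f.txt} staged={none}
After op 17 (git add f.txt): modified={a.txt, c.txt, d.txt} staged={f.txt}
After op 18 (modify b.txt): modified={a.txt, b.txt, c.txt, d.txt} staged={f.txt}
After op 19 (git commit): modified={a.txt, b.txt, c.txt, d.txt} staged={none}
After op 20 (git add d.txt): modified={a.txt, b.txt, c.txt} staged={d.txt}
After op 21 (git add a.txt): modified={b.txt, c.txt} staged={a.txt, d.txt}
After op 22 (git add c.txt): modified={b.txt} staged={a.txt, c.txt, d.txt}
After op 23 (git reset a.txt): modified={a.txt, b.txt} staged={c.txt, d.txt}
After op 24 (git reset d.txt): modified={a.txt, b.txt, d.txt} staged={c.txt}
After op 25 (git add b.txt): modified={a.txt, d.txt} staged={b.txt, c.txt}
After op 26 (modify a.txt): modified={a.txt, d.txt} staged={b.txt, c.txt}
After op 27 (git reset b.txt): modified={a.txt, b.txt, d.txt} staged={c.txt}
After op 28 (git reset c.txt): modified={a.txt, b.txt, c.txt, d.txt} staged={none}
After op 29 (modify e.txt): modified={a.txt, b.txt, c.txt, d.txt, e.txt} staged={none}
After op 30 (modify f.txt): modified={a.txt, b.txt, c.txt, d.txt, e.txt, f.txt} staged={none}

Answer: a.txt, b.txt, c.txt, d.txt, e.txt, f.txt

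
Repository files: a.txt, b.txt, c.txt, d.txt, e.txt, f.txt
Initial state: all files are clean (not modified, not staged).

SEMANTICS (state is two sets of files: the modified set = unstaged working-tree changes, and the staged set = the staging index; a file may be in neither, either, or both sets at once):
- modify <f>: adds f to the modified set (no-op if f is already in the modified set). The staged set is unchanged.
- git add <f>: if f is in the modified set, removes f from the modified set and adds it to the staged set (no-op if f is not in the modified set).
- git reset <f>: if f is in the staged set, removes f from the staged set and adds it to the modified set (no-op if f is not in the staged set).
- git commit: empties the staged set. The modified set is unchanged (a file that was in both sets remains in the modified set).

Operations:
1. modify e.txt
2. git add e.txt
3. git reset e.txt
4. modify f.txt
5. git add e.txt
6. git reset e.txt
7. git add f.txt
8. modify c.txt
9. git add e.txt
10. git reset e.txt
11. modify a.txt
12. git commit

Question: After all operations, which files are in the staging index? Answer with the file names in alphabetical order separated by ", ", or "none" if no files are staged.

After op 1 (modify e.txt): modified={e.txt} staged={none}
After op 2 (git add e.txt): modified={none} staged={e.txt}
After op 3 (git reset e.txt): modified={e.txt} staged={none}
After op 4 (modify f.txt): modified={e.txt, f.txt} staged={none}
After op 5 (git add e.txt): modified={f.txt} staged={e.txt}
After op 6 (git reset e.txt): modified={e.txt, f.txt} staged={none}
After op 7 (git add f.txt): modified={e.txt} staged={f.txt}
After op 8 (modify c.txt): modified={c.txt, e.txt} staged={f.txt}
After op 9 (git add e.txt): modified={c.txt} staged={e.txt, f.txt}
After op 10 (git reset e.txt): modified={c.txt, e.txt} staged={f.txt}
After op 11 (modify a.txt): modified={a.txt, c.txt, e.txt} staged={f.txt}
After op 12 (git commit): modified={a.txt, c.txt, e.txt} staged={none}

Answer: none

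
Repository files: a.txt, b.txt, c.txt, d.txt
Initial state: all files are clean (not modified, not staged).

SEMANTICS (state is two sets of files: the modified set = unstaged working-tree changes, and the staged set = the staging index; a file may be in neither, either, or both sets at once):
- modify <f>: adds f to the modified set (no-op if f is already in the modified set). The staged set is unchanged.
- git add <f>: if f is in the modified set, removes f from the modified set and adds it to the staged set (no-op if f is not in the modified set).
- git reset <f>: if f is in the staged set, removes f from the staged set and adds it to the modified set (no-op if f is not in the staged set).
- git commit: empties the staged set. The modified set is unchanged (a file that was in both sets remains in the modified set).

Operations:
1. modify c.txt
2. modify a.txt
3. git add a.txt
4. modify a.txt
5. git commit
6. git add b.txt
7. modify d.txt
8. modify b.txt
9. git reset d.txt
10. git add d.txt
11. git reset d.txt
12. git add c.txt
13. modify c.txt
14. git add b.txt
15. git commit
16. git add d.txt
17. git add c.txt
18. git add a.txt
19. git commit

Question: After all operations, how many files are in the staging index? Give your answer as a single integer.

After op 1 (modify c.txt): modified={c.txt} staged={none}
After op 2 (modify a.txt): modified={a.txt, c.txt} staged={none}
After op 3 (git add a.txt): modified={c.txt} staged={a.txt}
After op 4 (modify a.txt): modified={a.txt, c.txt} staged={a.txt}
After op 5 (git commit): modified={a.txt, c.txt} staged={none}
After op 6 (git add b.txt): modified={a.txt, c.txt} staged={none}
After op 7 (modify d.txt): modified={a.txt, c.txt, d.txt} staged={none}
After op 8 (modify b.txt): modified={a.txt, b.txt, c.txt, d.txt} staged={none}
After op 9 (git reset d.txt): modified={a.txt, b.txt, c.txt, d.txt} staged={none}
After op 10 (git add d.txt): modified={a.txt, b.txt, c.txt} staged={d.txt}
After op 11 (git reset d.txt): modified={a.txt, b.txt, c.txt, d.txt} staged={none}
After op 12 (git add c.txt): modified={a.txt, b.txt, d.txt} staged={c.txt}
After op 13 (modify c.txt): modified={a.txt, b.txt, c.txt, d.txt} staged={c.txt}
After op 14 (git add b.txt): modified={a.txt, c.txt, d.txt} staged={b.txt, c.txt}
After op 15 (git commit): modified={a.txt, c.txt, d.txt} staged={none}
After op 16 (git add d.txt): modified={a.txt, c.txt} staged={d.txt}
After op 17 (git add c.txt): modified={a.txt} staged={c.txt, d.txt}
After op 18 (git add a.txt): modified={none} staged={a.txt, c.txt, d.txt}
After op 19 (git commit): modified={none} staged={none}
Final staged set: {none} -> count=0

Answer: 0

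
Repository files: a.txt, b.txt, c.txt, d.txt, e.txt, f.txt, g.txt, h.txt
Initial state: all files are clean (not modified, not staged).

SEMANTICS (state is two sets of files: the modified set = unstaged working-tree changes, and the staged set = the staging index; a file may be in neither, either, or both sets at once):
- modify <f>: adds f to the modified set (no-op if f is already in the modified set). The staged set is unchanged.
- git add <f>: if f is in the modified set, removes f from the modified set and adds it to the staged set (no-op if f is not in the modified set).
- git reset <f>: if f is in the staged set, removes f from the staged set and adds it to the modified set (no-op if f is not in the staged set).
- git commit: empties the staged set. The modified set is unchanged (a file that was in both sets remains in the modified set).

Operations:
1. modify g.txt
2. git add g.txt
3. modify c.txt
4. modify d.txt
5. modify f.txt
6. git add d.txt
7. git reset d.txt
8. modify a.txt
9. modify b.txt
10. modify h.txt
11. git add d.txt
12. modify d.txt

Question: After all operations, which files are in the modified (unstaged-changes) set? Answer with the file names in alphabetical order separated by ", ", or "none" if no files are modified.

Answer: a.txt, b.txt, c.txt, d.txt, f.txt, h.txt

Derivation:
After op 1 (modify g.txt): modified={g.txt} staged={none}
After op 2 (git add g.txt): modified={none} staged={g.txt}
After op 3 (modify c.txt): modified={c.txt} staged={g.txt}
After op 4 (modify d.txt): modified={c.txt, d.txt} staged={g.txt}
After op 5 (modify f.txt): modified={c.txt, d.txt, f.txt} staged={g.txt}
After op 6 (git add d.txt): modified={c.txt, f.txt} staged={d.txt, g.txt}
After op 7 (git reset d.txt): modified={c.txt, d.txt, f.txt} staged={g.txt}
After op 8 (modify a.txt): modified={a.txt, c.txt, d.txt, f.txt} staged={g.txt}
After op 9 (modify b.txt): modified={a.txt, b.txt, c.txt, d.txt, f.txt} staged={g.txt}
After op 10 (modify h.txt): modified={a.txt, b.txt, c.txt, d.txt, f.txt, h.txt} staged={g.txt}
After op 11 (git add d.txt): modified={a.txt, b.txt, c.txt, f.txt, h.txt} staged={d.txt, g.txt}
After op 12 (modify d.txt): modified={a.txt, b.txt, c.txt, d.txt, f.txt, h.txt} staged={d.txt, g.txt}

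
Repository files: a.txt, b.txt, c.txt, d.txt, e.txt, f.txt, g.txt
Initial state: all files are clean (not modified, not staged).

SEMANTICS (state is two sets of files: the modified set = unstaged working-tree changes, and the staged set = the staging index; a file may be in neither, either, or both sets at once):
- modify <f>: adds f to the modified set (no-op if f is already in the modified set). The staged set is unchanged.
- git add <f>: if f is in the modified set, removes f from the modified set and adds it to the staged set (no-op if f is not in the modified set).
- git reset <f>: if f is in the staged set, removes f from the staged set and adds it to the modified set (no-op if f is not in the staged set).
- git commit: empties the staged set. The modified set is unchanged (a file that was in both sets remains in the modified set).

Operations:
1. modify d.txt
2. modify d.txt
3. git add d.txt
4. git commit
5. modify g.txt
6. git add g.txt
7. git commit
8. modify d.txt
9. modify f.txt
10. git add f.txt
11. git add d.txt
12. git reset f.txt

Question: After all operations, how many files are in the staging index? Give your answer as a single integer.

After op 1 (modify d.txt): modified={d.txt} staged={none}
After op 2 (modify d.txt): modified={d.txt} staged={none}
After op 3 (git add d.txt): modified={none} staged={d.txt}
After op 4 (git commit): modified={none} staged={none}
After op 5 (modify g.txt): modified={g.txt} staged={none}
After op 6 (git add g.txt): modified={none} staged={g.txt}
After op 7 (git commit): modified={none} staged={none}
After op 8 (modify d.txt): modified={d.txt} staged={none}
After op 9 (modify f.txt): modified={d.txt, f.txt} staged={none}
After op 10 (git add f.txt): modified={d.txt} staged={f.txt}
After op 11 (git add d.txt): modified={none} staged={d.txt, f.txt}
After op 12 (git reset f.txt): modified={f.txt} staged={d.txt}
Final staged set: {d.txt} -> count=1

Answer: 1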